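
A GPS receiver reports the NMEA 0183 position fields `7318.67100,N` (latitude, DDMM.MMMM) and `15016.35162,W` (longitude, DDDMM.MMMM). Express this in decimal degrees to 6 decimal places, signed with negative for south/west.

73.311183, -150.272527

Lat: split at 2 digits → 73° and 18.671′; 73 + 18.671/60 = 73.3111833
N → positive
Longitude: degrees = first 3 digits = 150, minutes = 16.35162; 150 + 16.35162/60 = 150.2725270
hemisphere W, so the sign is −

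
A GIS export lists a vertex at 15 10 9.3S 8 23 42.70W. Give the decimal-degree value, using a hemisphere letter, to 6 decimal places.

15.169250° S, 8.395194° W

Latitude: 15° + 10/60 + 9.3/3600 = 15 + 0.166667 + 0.002583 = 15.1692500
Longitude: 8 + 23/60 + 42.7/3600 = 8.3951944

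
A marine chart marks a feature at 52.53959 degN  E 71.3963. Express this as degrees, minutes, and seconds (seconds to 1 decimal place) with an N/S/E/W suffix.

φ: 0.539590 × 60 = 32.37540′ → 32′, remainder × 60 = 22.524″
Lon: whole degrees 71; 23.77800′ → 23′ and 46.680″

52°32′22.5″ N, 71°23′46.7″ E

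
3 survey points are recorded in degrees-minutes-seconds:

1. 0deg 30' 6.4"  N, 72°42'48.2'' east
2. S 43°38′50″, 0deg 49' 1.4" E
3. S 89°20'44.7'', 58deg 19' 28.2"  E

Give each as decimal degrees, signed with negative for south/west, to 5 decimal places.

Point 1:
  φ: 0° + 30/60 + 6.4/3600 = 0 + 0.500000 + 0.001778 = 0.501778
  N → positive
  Longitude: 72° + 42/60 + 48.2/3600 = 72 + 0.700000 + 0.013389 = 72.713389
  E ⇒ keep positive
Point 2:
  φ: 43° + 38/60 + 50/3600 = 43 + 0.633333 + 0.013889 = 43.647222
  S → negative
  λ: 49′ + 1.4″ = 49.02333′; 0 + 49.02333/60 = 0.817056
  E → positive
Point 3:
  Lat: 89° + 20/60 + 44.7/3600 = 89 + 0.333333 + 0.012417 = 89.345750
  S ⇒ negate
  λ: 58° + 19/60 + 28.2/3600 = 58 + 0.316667 + 0.007833 = 58.324500
  E ⇒ keep positive

1. 0.50178, 72.71339
2. -43.64722, 0.81706
3. -89.34575, 58.32450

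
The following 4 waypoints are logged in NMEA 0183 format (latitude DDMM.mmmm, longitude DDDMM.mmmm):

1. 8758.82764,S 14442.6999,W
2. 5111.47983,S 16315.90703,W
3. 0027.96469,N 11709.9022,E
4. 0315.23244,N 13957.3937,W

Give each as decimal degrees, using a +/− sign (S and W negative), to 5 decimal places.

Point 1:
  Lat: split at 2 digits → 87° and 58.82764′; 87 + 58.82764/60 = 87.980461
  hemisphere S, so the sign is −
  Lon: split at 3 digits → 144° and 42.6999′; 144 + 42.6999/60 = 144.711665
  hemisphere W, so the sign is −
Point 2:
  φ: degrees = first 2 digits = 51, minutes = 11.47983; 51 + 11.47983/60 = 51.191331
  S ⇒ negate
  Longitude: degrees = first 3 digits = 163, minutes = 15.90703; 163 + 15.90703/60 = 163.265117
  W ⇒ negate
Point 3:
  Lat: split at 2 digits → 00° and 27.96469′; 0 + 27.96469/60 = 0.466078
  N ⇒ keep positive
  Longitude: degrees = first 3 digits = 117, minutes = 9.9022; 117 + 9.9022/60 = 117.165037
  E → positive
Point 4:
  Lat: degrees = first 2 digits = 3, minutes = 15.23244; 3 + 15.23244/60 = 3.253874
  N → positive
  Lon: degrees = first 3 digits = 139, minutes = 57.3937; 139 + 57.3937/60 = 139.956562
  W ⇒ negate

1. -87.98046, -144.71167
2. -51.19133, -163.26512
3. 0.46608, 117.16504
4. 3.25387, -139.95656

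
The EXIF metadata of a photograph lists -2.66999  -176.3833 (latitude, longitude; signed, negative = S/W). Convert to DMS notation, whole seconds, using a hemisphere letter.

2°40′12″ S, 176°23′0″ W

Latitude is negative → S; |value| = 2.669990
φ: whole degrees 2; 40.19940′ → 40′ and 11.96″
Longitude is negative → W; |value| = 176.383300
Lon: whole degrees 176; 22.99800′ → 22′ and 59.88″
rounding gives 60″ → carry → 176°23′0″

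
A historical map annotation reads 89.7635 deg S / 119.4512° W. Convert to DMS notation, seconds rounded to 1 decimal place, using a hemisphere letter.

89°45′48.6″ S, 119°27′4.3″ W

Lat: whole degrees 89; 45.81000′ → 45′ and 48.600″
λ: 0.451200 × 60 = 27.07200′ → 27′, remainder × 60 = 4.320″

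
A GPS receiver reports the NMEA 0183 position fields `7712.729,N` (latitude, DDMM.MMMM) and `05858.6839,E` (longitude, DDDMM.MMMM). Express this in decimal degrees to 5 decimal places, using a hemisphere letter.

φ: degrees = first 2 digits = 77, minutes = 12.729; 77 + 12.729/60 = 77.212150
Lon: split at 3 digits → 058° and 58.6839′; 58 + 58.6839/60 = 58.978065

77.21215° N, 58.97807° E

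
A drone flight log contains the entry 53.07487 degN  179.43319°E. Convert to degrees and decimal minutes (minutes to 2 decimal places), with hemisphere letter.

53° 4.49′ N, 179° 25.99′ E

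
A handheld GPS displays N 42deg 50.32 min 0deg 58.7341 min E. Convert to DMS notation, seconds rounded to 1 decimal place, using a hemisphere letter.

φ: fractional minutes 0.32000 × 60 = 19.200″
Lon: fractional minutes 0.73410 × 60 = 44.046″

42°50′19.2″ N, 0°58′44.0″ E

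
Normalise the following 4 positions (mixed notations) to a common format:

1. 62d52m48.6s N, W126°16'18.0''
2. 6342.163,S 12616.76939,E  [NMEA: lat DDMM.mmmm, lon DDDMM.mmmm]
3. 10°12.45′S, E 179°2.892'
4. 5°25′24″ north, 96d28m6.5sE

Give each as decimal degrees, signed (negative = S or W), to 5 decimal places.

1. 62.88017, -126.27167
2. -63.70272, 126.27949
3. -10.20750, 179.04820
4. 5.42333, 96.46847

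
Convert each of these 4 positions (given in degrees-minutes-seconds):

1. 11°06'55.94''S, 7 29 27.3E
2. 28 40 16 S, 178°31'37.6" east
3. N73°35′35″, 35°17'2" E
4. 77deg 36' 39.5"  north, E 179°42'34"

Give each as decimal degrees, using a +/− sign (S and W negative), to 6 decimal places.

Point 1:
  φ: 11 + 6/60 + 55.94/3600 = 11.1155389
  S → negative
  Lon: 7° + 29/60 + 27.3/3600 = 7 + 0.483333 + 0.007583 = 7.4909167
  E ⇒ keep positive
Point 2:
  φ: 28 + 40/60 + 16/3600 = 28.6711111
  hemisphere S, so the sign is −
  λ: 31′ + 37.6″ = 31.62667′; 178 + 31.62667/60 = 178.5271111
  E → positive
Point 3:
  φ: 35′ + 35″ = 35.58333′; 73 + 35.58333/60 = 73.5930556
  N ⇒ keep positive
  Longitude: 35° + 17/60 + 2/3600 = 35 + 0.283333 + 0.000556 = 35.2838889
  E ⇒ keep positive
Point 4:
  Latitude: 36′ + 39.5″ = 36.65833′; 77 + 36.65833/60 = 77.6109722
  N → positive
  λ: 179° + 42/60 + 34/3600 = 179 + 0.700000 + 0.009444 = 179.7094444
  E → positive

1. -11.115539, 7.490917
2. -28.671111, 178.527111
3. 73.593056, 35.283889
4. 77.610972, 179.709444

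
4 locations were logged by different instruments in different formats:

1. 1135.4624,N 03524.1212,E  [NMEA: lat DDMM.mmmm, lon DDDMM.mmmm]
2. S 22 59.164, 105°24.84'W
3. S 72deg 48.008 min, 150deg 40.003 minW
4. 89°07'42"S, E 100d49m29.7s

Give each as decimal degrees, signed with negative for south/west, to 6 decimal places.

1. 11.591040, 35.402020
2. -22.986067, -105.414000
3. -72.800133, -150.666717
4. -89.128333, 100.824917

Point 1:
  Latitude: degrees = first 2 digits = 11, minutes = 35.4624; 11 + 35.4624/60 = 11.5910400
  N → positive
  Longitude: split at 3 digits → 035° and 24.1212′; 35 + 24.1212/60 = 35.4020200
  E → positive
Point 2:
  Lat: 59.164′ = 0.986067°; total 22.9860667
  S ⇒ negate
  Longitude: 24.84′ = 0.414000°; total 105.4140000
  W → negative
Point 3:
  φ: 48.008′ = 0.800133°; total 72.8001333
  S → negative
  Lon: 150 + 40.003/60 = 150.6667167
  hemisphere W, so the sign is −
Point 4:
  Lat: 7′ + 42″ = 7.70000′; 89 + 7.70000/60 = 89.1283333
  hemisphere S, so the sign is −
  λ: 100 + 49/60 + 29.7/3600 = 100.8249167
  E → positive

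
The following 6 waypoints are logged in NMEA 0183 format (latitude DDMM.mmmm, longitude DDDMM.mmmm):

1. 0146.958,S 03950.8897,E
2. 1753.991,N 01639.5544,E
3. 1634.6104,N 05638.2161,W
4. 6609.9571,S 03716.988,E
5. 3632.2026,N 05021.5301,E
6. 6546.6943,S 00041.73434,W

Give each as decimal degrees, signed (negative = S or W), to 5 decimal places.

1. -1.78263, 39.84816
2. 17.89985, 16.65924
3. 16.57684, -56.63694
4. -66.16595, 37.28313
5. 36.53671, 50.35884
6. -65.77824, -0.69557

Point 1:
  Latitude: degrees = first 2 digits = 1, minutes = 46.958; 1 + 46.958/60 = 1.782633
  S ⇒ negate
  Lon: degrees = first 3 digits = 39, minutes = 50.8897; 39 + 50.8897/60 = 39.848162
  E ⇒ keep positive
Point 2:
  Lat: degrees = first 2 digits = 17, minutes = 53.991; 17 + 53.991/60 = 17.899850
  N ⇒ keep positive
  Lon: split at 3 digits → 016° and 39.5544′; 16 + 39.5544/60 = 16.659240
  E ⇒ keep positive
Point 3:
  Lat: degrees = first 2 digits = 16, minutes = 34.6104; 16 + 34.6104/60 = 16.576840
  N ⇒ keep positive
  Longitude: split at 3 digits → 056° and 38.2161′; 56 + 38.2161/60 = 56.636935
  W ⇒ negate
Point 4:
  Lat: degrees = first 2 digits = 66, minutes = 9.9571; 66 + 9.9571/60 = 66.165952
  S ⇒ negate
  λ: split at 3 digits → 037° and 16.988′; 37 + 16.988/60 = 37.283133
  E → positive
Point 5:
  Lat: degrees = first 2 digits = 36, minutes = 32.2026; 36 + 32.2026/60 = 36.536710
  N → positive
  λ: split at 3 digits → 050° and 21.5301′; 50 + 21.5301/60 = 50.358835
  E ⇒ keep positive
Point 6:
  φ: split at 2 digits → 65° and 46.6943′; 65 + 46.6943/60 = 65.778238
  S → negative
  Longitude: split at 3 digits → 000° and 41.73434′; 0 + 41.73434/60 = 0.695572
  hemisphere W, so the sign is −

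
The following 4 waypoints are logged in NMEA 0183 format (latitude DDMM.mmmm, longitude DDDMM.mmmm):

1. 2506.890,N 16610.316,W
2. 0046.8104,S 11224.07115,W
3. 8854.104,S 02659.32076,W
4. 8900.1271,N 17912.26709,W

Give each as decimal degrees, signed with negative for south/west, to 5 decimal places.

Point 1:
  φ: split at 2 digits → 25° and 6.89′; 25 + 6.89/60 = 25.114833
  N → positive
  Lon: split at 3 digits → 166° and 10.316′; 166 + 10.316/60 = 166.171933
  hemisphere W, so the sign is −
Point 2:
  Latitude: split at 2 digits → 00° and 46.8104′; 0 + 46.8104/60 = 0.780173
  hemisphere S, so the sign is −
  Longitude: split at 3 digits → 112° and 24.07115′; 112 + 24.07115/60 = 112.401186
  W ⇒ negate
Point 3:
  Lat: split at 2 digits → 88° and 54.104′; 88 + 54.104/60 = 88.901733
  S ⇒ negate
  Longitude: degrees = first 3 digits = 26, minutes = 59.32076; 26 + 59.32076/60 = 26.988679
  W ⇒ negate
Point 4:
  φ: split at 2 digits → 89° and 0.1271′; 89 + 0.1271/60 = 89.002118
  N ⇒ keep positive
  λ: split at 3 digits → 179° and 12.26709′; 179 + 12.26709/60 = 179.204452
  hemisphere W, so the sign is −

1. 25.11483, -166.17193
2. -0.78017, -112.40119
3. -88.90173, -26.98868
4. 89.00212, -179.20445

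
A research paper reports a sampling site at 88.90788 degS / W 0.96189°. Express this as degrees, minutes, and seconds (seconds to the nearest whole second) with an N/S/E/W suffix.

88°54′28″ S, 0°57′43″ W

φ: whole degrees 88; 54.47280′ → 54′ and 28.37″
λ: 0.961890 × 60 = 57.71340′ → 57′, remainder × 60 = 42.80″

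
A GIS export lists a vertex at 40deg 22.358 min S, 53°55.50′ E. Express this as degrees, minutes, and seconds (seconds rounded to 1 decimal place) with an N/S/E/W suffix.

40°22′21.5″ S, 53°55′30.0″ E

Lat: fractional minutes 0.35800 × 60 = 21.480″
Lon: 55.50000′ → 55′ and 0.50000 × 60 = 30.000″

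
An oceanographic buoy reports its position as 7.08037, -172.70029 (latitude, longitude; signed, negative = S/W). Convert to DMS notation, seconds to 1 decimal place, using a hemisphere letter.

Lat: 0.080370 × 60 = 4.82220′ → 4′, remainder × 60 = 49.332″
Longitude is negative → W; |value| = 172.700290
Longitude: 0.700290 × 60 = 42.01740′ → 42′, remainder × 60 = 1.044″

7°04′49.3″ N, 172°42′1.0″ W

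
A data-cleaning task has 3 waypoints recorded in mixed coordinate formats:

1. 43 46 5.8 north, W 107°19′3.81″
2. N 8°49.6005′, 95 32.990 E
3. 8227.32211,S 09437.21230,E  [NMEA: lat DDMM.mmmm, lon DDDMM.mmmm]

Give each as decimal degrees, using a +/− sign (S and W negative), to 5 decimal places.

Point 1:
  Lat: 46′ + 5.8″ = 46.09667′; 43 + 46.09667/60 = 43.768278
  N → positive
  λ: 19′ + 3.81″ = 19.06350′; 107 + 19.06350/60 = 107.317725
  W → negative
Point 2:
  Latitude: 49.6005′ = 0.826675°; total 8.826675
  N → positive
  Longitude: 95 + 32.99/60 = 95.549833
  E → positive
Point 3:
  Latitude: degrees = first 2 digits = 82, minutes = 27.32211; 82 + 27.32211/60 = 82.455369
  hemisphere S, so the sign is −
  Lon: degrees = first 3 digits = 94, minutes = 37.2123; 94 + 37.2123/60 = 94.620205
  E → positive

1. 43.76828, -107.31773
2. 8.82668, 95.54983
3. -82.45537, 94.62021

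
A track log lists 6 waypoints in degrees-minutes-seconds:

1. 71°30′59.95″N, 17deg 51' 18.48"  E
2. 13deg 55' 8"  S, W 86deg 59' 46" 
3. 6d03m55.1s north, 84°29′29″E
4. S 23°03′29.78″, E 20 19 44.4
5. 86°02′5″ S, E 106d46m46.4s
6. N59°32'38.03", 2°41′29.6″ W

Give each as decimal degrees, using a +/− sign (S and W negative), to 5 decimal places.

1. 71.51665, 17.85513
2. -13.91889, -86.99611
3. 6.06531, 84.49139
4. -23.05827, 20.32900
5. -86.03472, 106.77956
6. 59.54390, -2.69156

Point 1:
  Lat: 71° + 30/60 + 59.95/3600 = 71 + 0.500000 + 0.016653 = 71.516653
  N ⇒ keep positive
  Longitude: 17 + 51/60 + 18.48/3600 = 17.855133
  E ⇒ keep positive
Point 2:
  Lat: 55′ + 8″ = 55.13333′; 13 + 55.13333/60 = 13.918889
  S ⇒ negate
  λ: 86° + 59/60 + 46/3600 = 86 + 0.983333 + 0.012778 = 86.996111
  W ⇒ negate
Point 3:
  φ: 6 + 3/60 + 55.1/3600 = 6.065306
  N ⇒ keep positive
  λ: 84° + 29/60 + 29/3600 = 84 + 0.483333 + 0.008056 = 84.491389
  E ⇒ keep positive
Point 4:
  φ: 3′ + 29.78″ = 3.49633′; 23 + 3.49633/60 = 23.058272
  S → negative
  λ: 20° + 19/60 + 44.4/3600 = 20 + 0.316667 + 0.012333 = 20.329000
  E ⇒ keep positive
Point 5:
  Latitude: 86° + 2/60 + 5/3600 = 86 + 0.033333 + 0.001389 = 86.034722
  S ⇒ negate
  Longitude: 106° + 46/60 + 46.4/3600 = 106 + 0.766667 + 0.012889 = 106.779556
  E ⇒ keep positive
Point 6:
  Lat: 59° + 32/60 + 38.03/3600 = 59 + 0.533333 + 0.010564 = 59.543897
  N ⇒ keep positive
  Lon: 41′ + 29.6″ = 41.49333′; 2 + 41.49333/60 = 2.691556
  hemisphere W, so the sign is −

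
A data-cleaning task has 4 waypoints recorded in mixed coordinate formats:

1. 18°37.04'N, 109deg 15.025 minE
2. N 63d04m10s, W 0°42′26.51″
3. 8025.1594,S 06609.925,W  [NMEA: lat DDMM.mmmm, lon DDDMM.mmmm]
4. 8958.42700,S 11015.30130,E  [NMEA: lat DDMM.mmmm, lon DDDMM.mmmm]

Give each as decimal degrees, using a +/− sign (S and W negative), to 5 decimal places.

1. 18.61733, 109.25042
2. 63.06944, -0.70736
3. -80.41932, -66.16542
4. -89.97378, 110.25502

Point 1:
  Lat: 37.04′ = 0.617333°; total 18.617333
  N → positive
  Longitude: 15.025′ = 0.250417°; total 109.250417
  E ⇒ keep positive
Point 2:
  φ: 63 + 4/60 + 10/3600 = 63.069444
  N ⇒ keep positive
  Longitude: 0° + 42/60 + 26.51/3600 = 0 + 0.700000 + 0.007364 = 0.707364
  W → negative
Point 3:
  φ: split at 2 digits → 80° and 25.1594′; 80 + 25.1594/60 = 80.419323
  S → negative
  Lon: split at 3 digits → 066° and 9.925′; 66 + 9.925/60 = 66.165417
  W ⇒ negate
Point 4:
  φ: degrees = first 2 digits = 89, minutes = 58.427; 89 + 58.427/60 = 89.973783
  S ⇒ negate
  Lon: split at 3 digits → 110° and 15.3013′; 110 + 15.3013/60 = 110.255022
  E → positive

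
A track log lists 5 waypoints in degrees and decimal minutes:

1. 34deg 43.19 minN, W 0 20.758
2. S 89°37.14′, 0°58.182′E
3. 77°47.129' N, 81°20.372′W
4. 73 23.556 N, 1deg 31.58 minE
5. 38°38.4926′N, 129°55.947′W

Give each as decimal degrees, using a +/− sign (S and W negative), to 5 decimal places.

Point 1:
  φ: 43.19′ = 0.719833°; total 34.719833
  N ⇒ keep positive
  λ: 0 + 20.758/60 = 0.345967
  hemisphere W, so the sign is −
Point 2:
  Lat: 37.14′ = 0.619000°; total 89.619000
  hemisphere S, so the sign is −
  λ: 58.182′ = 0.969700°; total 0.969700
  E → positive
Point 3:
  Lat: 47.129′ = 0.785483°; total 77.785483
  N → positive
  Lon: 20.372′ = 0.339533°; total 81.339533
  W ⇒ negate
Point 4:
  Latitude: 73 + 23.556/60 = 73.392600
  N ⇒ keep positive
  Lon: 1 + 31.58/60 = 1.526333
  E → positive
Point 5:
  φ: 38.4926′ = 0.641543°; total 38.641543
  N → positive
  λ: 129 + 55.947/60 = 129.932450
  W → negative

1. 34.71983, -0.34597
2. -89.61900, 0.96970
3. 77.78548, -81.33953
4. 73.39260, 1.52633
5. 38.64154, -129.93245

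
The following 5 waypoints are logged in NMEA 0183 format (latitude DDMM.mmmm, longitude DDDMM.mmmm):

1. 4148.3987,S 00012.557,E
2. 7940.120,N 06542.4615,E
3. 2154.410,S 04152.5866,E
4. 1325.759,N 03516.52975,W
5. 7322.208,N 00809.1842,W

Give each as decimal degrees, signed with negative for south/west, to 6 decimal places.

1. -41.806645, 0.209283
2. 79.668667, 65.707692
3. -21.906833, 41.876443
4. 13.429317, -35.275496
5. 73.370133, -8.153070

Point 1:
  Lat: degrees = first 2 digits = 41, minutes = 48.3987; 41 + 48.3987/60 = 41.8066450
  hemisphere S, so the sign is −
  λ: degrees = first 3 digits = 0, minutes = 12.557; 0 + 12.557/60 = 0.2092833
  E ⇒ keep positive
Point 2:
  Latitude: degrees = first 2 digits = 79, minutes = 40.12; 79 + 40.12/60 = 79.6686667
  N → positive
  Longitude: degrees = first 3 digits = 65, minutes = 42.4615; 65 + 42.4615/60 = 65.7076917
  E ⇒ keep positive
Point 3:
  Lat: split at 2 digits → 21° and 54.41′; 21 + 54.41/60 = 21.9068333
  hemisphere S, so the sign is −
  Lon: degrees = first 3 digits = 41, minutes = 52.5866; 41 + 52.5866/60 = 41.8764433
  E → positive
Point 4:
  Latitude: split at 2 digits → 13° and 25.759′; 13 + 25.759/60 = 13.4293167
  N ⇒ keep positive
  Lon: degrees = first 3 digits = 35, minutes = 16.52975; 35 + 16.52975/60 = 35.2754958
  W → negative
Point 5:
  Latitude: split at 2 digits → 73° and 22.208′; 73 + 22.208/60 = 73.3701333
  N → positive
  Longitude: split at 3 digits → 008° and 9.1842′; 8 + 9.1842/60 = 8.1530700
  W ⇒ negate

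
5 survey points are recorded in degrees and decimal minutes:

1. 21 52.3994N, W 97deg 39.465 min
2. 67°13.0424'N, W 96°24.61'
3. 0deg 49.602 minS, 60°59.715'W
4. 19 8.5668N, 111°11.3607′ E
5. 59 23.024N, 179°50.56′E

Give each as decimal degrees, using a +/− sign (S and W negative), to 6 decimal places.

Point 1:
  Lat: 52.3994′ = 0.873323°; total 21.8733233
  N → positive
  Longitude: 97 + 39.465/60 = 97.6577500
  W ⇒ negate
Point 2:
  Lat: 67 + 13.0424/60 = 67.2173733
  N → positive
  λ: 96 + 24.61/60 = 96.4101667
  hemisphere W, so the sign is −
Point 3:
  Lat: 49.602′ = 0.826700°; total 0.8267000
  hemisphere S, so the sign is −
  Lon: 60 + 59.715/60 = 60.9952500
  W ⇒ negate
Point 4:
  Lat: 8.5668′ = 0.142780°; total 19.1427800
  N ⇒ keep positive
  Lon: 11.3607′ = 0.189345°; total 111.1893450
  E ⇒ keep positive
Point 5:
  φ: 59 + 23.024/60 = 59.3837333
  N → positive
  Lon: 50.56′ = 0.842667°; total 179.8426667
  E → positive

1. 21.873323, -97.657750
2. 67.217373, -96.410167
3. -0.826700, -60.995250
4. 19.142780, 111.189345
5. 59.383733, 179.842667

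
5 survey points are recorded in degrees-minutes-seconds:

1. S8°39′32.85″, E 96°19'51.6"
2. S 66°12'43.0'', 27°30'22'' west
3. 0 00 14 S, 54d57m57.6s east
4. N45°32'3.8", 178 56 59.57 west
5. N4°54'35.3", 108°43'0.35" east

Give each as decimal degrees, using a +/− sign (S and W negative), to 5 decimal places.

1. -8.65913, 96.33100
2. -66.21194, -27.50611
3. -0.00389, 54.96600
4. 45.53439, -178.94988
5. 4.90981, 108.71676

Point 1:
  φ: 39′ + 32.85″ = 39.54750′; 8 + 39.54750/60 = 8.659125
  S ⇒ negate
  Lon: 96 + 19/60 + 51.6/3600 = 96.331000
  E → positive
Point 2:
  Lat: 12′ + 43″ = 12.71667′; 66 + 12.71667/60 = 66.211944
  hemisphere S, so the sign is −
  λ: 30′ + 22″ = 30.36667′; 27 + 30.36667/60 = 27.506111
  W → negative
Point 3:
  Latitude: 0′ + 14″ = 0.23333′; 0 + 0.23333/60 = 0.003889
  S ⇒ negate
  Longitude: 54 + 57/60 + 57.6/3600 = 54.966000
  E ⇒ keep positive
Point 4:
  Latitude: 32′ + 3.8″ = 32.06333′; 45 + 32.06333/60 = 45.534389
  N → positive
  λ: 56′ + 59.57″ = 56.99283′; 178 + 56.99283/60 = 178.949881
  W → negative
Point 5:
  φ: 4 + 54/60 + 35.3/3600 = 4.909806
  N ⇒ keep positive
  Lon: 108 + 43/60 + 0.35/3600 = 108.716764
  E ⇒ keep positive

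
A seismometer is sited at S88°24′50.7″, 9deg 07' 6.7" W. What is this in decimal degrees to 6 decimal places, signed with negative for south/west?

-88.414083, -9.118528

Lat: 24′ + 50.7″ = 24.84500′; 88 + 24.84500/60 = 88.4140833
S ⇒ negate
Lon: 9° + 7/60 + 6.7/3600 = 9 + 0.116667 + 0.001861 = 9.1185278
W ⇒ negate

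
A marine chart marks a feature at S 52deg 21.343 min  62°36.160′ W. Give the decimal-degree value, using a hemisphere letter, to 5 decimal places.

Latitude: 21.343′ = 0.355717°; total 52.355717
λ: 36.16′ = 0.602667°; total 62.602667

52.35572° S, 62.60267° W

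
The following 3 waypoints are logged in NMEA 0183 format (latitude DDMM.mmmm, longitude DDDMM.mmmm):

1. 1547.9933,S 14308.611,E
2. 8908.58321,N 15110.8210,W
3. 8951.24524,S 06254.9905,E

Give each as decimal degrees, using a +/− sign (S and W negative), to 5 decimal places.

Point 1:
  Lat: split at 2 digits → 15° and 47.9933′; 15 + 47.9933/60 = 15.799888
  S → negative
  λ: split at 3 digits → 143° and 8.611′; 143 + 8.611/60 = 143.143517
  E ⇒ keep positive
Point 2:
  φ: degrees = first 2 digits = 89, minutes = 8.58321; 89 + 8.58321/60 = 89.143054
  N → positive
  Lon: degrees = first 3 digits = 151, minutes = 10.821; 151 + 10.821/60 = 151.180350
  W ⇒ negate
Point 3:
  Lat: degrees = first 2 digits = 89, minutes = 51.24524; 89 + 51.24524/60 = 89.854087
  S ⇒ negate
  Longitude: degrees = first 3 digits = 62, minutes = 54.9905; 62 + 54.9905/60 = 62.916508
  E → positive

1. -15.79989, 143.14352
2. 89.14305, -151.18035
3. -89.85409, 62.91651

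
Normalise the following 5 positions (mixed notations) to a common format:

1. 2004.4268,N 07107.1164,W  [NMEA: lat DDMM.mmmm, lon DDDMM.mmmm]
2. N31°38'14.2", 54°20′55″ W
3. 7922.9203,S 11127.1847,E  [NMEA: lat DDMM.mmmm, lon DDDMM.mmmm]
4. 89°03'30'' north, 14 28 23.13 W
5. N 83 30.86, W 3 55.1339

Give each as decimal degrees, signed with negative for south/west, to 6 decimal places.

Point 1:
  Latitude: degrees = first 2 digits = 20, minutes = 4.4268; 20 + 4.4268/60 = 20.0737800
  N ⇒ keep positive
  Longitude: degrees = first 3 digits = 71, minutes = 7.1164; 71 + 7.1164/60 = 71.1186067
  W ⇒ negate
Point 2:
  Lat: 31 + 38/60 + 14.2/3600 = 31.6372778
  N → positive
  Lon: 54 + 20/60 + 55/3600 = 54.3486111
  W → negative
Point 3:
  Lat: split at 2 digits → 79° and 22.9203′; 79 + 22.9203/60 = 79.3820050
  hemisphere S, so the sign is −
  λ: degrees = first 3 digits = 111, minutes = 27.1847; 111 + 27.1847/60 = 111.4530783
  E ⇒ keep positive
Point 4:
  Latitude: 89° + 3/60 + 30/3600 = 89 + 0.050000 + 0.008333 = 89.0583333
  N ⇒ keep positive
  λ: 14 + 28/60 + 23.13/3600 = 14.4730917
  hemisphere W, so the sign is −
Point 5:
  φ: 83 + 30.86/60 = 83.5143333
  N ⇒ keep positive
  Longitude: 3 + 55.1339/60 = 3.9188983
  W ⇒ negate

1. 20.073780, -71.118607
2. 31.637278, -54.348611
3. -79.382005, 111.453078
4. 89.058333, -14.473092
5. 83.514333, -3.918898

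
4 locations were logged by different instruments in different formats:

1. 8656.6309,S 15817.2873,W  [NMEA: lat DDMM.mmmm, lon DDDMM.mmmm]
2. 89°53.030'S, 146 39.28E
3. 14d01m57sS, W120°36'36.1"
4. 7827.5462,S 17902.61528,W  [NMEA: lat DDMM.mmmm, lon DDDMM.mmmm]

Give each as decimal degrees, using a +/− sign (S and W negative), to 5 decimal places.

Point 1:
  Latitude: degrees = first 2 digits = 86, minutes = 56.6309; 86 + 56.6309/60 = 86.943848
  hemisphere S, so the sign is −
  Longitude: degrees = first 3 digits = 158, minutes = 17.2873; 158 + 17.2873/60 = 158.288122
  W ⇒ negate
Point 2:
  φ: 89 + 53.03/60 = 89.883833
  S → negative
  Lon: 39.28′ = 0.654667°; total 146.654667
  E → positive
Point 3:
  φ: 14° + 1/60 + 57/3600 = 14 + 0.016667 + 0.015833 = 14.032500
  S → negative
  λ: 120° + 36/60 + 36.1/3600 = 120 + 0.600000 + 0.010028 = 120.610028
  hemisphere W, so the sign is −
Point 4:
  Latitude: split at 2 digits → 78° and 27.5462′; 78 + 27.5462/60 = 78.459103
  S ⇒ negate
  λ: degrees = first 3 digits = 179, minutes = 2.61528; 179 + 2.61528/60 = 179.043588
  hemisphere W, so the sign is −

1. -86.94385, -158.28812
2. -89.88383, 146.65467
3. -14.03250, -120.61003
4. -78.45910, -179.04359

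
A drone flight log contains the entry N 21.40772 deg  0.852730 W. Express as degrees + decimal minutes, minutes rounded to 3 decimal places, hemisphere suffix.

21° 24.463′ N, 0° 51.164′ W

Latitude: fractional part 0.407720 → 24.46320 minutes
λ: fractional part 0.852730 → 51.16380 minutes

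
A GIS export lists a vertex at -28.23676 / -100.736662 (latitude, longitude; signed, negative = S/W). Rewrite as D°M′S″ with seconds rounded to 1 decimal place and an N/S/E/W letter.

Latitude is negative → S; |value| = 28.236760
Lat: whole degrees 28; 14.20560′ → 14′ and 12.336″
Longitude is negative → W; |value| = 100.736662
λ: 0.736662 × 60 = 44.19972′ → 44′, remainder × 60 = 11.983″

28°14′12.3″ S, 100°44′12.0″ W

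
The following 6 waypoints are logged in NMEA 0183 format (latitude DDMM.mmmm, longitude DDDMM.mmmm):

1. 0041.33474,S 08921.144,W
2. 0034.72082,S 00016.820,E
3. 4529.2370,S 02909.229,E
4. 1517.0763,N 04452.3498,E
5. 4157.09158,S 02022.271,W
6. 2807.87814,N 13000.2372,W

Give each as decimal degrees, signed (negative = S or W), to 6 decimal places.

1. -0.688912, -89.352400
2. -0.578680, 0.280333
3. -45.487283, 29.153817
4. 15.284605, 44.872497
5. -41.951526, -20.371183
6. 28.131302, -130.003953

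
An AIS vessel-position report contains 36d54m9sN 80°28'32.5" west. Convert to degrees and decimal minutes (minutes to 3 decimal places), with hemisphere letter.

36° 54.150′ N, 80° 28.542′ W

Lat: seconds/60 = 0.15000; minutes = 54 + 0.15000 = 54.15000
Lon: seconds/60 = 0.54167; minutes = 28 + 0.54167 = 28.54167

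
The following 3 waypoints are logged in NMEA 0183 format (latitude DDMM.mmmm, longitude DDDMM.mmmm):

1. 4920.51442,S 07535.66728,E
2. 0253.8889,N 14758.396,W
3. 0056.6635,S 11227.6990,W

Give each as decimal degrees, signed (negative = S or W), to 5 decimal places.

Point 1:
  Lat: degrees = first 2 digits = 49, minutes = 20.51442; 49 + 20.51442/60 = 49.341907
  S → negative
  λ: split at 3 digits → 075° and 35.66728′; 75 + 35.66728/60 = 75.594455
  E ⇒ keep positive
Point 2:
  φ: split at 2 digits → 02° and 53.8889′; 2 + 53.8889/60 = 2.898148
  N → positive
  Longitude: degrees = first 3 digits = 147, minutes = 58.396; 147 + 58.396/60 = 147.973267
  W ⇒ negate
Point 3:
  φ: split at 2 digits → 00° and 56.6635′; 0 + 56.6635/60 = 0.944392
  S ⇒ negate
  λ: split at 3 digits → 112° and 27.699′; 112 + 27.699/60 = 112.461650
  W → negative

1. -49.34191, 75.59445
2. 2.89815, -147.97327
3. -0.94439, -112.46165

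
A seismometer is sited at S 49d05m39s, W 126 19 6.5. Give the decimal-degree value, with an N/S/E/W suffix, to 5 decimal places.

49.09417° S, 126.31847° W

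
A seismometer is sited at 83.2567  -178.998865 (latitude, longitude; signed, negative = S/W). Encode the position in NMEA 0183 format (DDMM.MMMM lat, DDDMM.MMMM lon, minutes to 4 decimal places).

φ: minutes = (83.256700 − 83) × 60 = 15.402000
Longitude is negative → W; |value| = 178.998865
Longitude: 178° + 0.998865 × 60 = 178° 59.931900′

8315.4020,N / 17859.9319,W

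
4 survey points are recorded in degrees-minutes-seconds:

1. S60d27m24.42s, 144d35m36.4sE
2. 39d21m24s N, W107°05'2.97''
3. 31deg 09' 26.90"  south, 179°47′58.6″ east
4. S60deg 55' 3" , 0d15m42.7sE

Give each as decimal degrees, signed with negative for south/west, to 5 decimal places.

Point 1:
  φ: 60 + 27/60 + 24.42/3600 = 60.456783
  hemisphere S, so the sign is −
  Longitude: 35′ + 36.4″ = 35.60667′; 144 + 35.60667/60 = 144.593444
  E → positive
Point 2:
  Latitude: 39° + 21/60 + 24/3600 = 39 + 0.350000 + 0.006667 = 39.356667
  N → positive
  λ: 107 + 5/60 + 2.97/3600 = 107.084158
  W → negative
Point 3:
  Lat: 9′ + 26.9″ = 9.44833′; 31 + 9.44833/60 = 31.157472
  hemisphere S, so the sign is −
  λ: 47′ + 58.6″ = 47.97667′; 179 + 47.97667/60 = 179.799611
  E ⇒ keep positive
Point 4:
  Lat: 55′ + 3″ = 55.05000′; 60 + 55.05000/60 = 60.917500
  S → negative
  Longitude: 0° + 15/60 + 42.7/3600 = 0 + 0.250000 + 0.011861 = 0.261861
  E ⇒ keep positive

1. -60.45678, 144.59344
2. 39.35667, -107.08416
3. -31.15747, 179.79961
4. -60.91750, 0.26186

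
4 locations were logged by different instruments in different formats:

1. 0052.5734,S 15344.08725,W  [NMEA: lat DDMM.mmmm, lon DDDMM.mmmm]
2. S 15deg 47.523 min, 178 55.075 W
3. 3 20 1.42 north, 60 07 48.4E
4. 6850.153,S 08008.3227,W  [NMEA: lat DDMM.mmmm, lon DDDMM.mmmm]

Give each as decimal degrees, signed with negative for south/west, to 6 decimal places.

1. -0.876223, -153.734788
2. -15.792050, -178.917917
3. 3.333728, 60.130111
4. -68.835883, -80.138712

Point 1:
  Latitude: split at 2 digits → 00° and 52.5734′; 0 + 52.5734/60 = 0.8762233
  S ⇒ negate
  Lon: degrees = first 3 digits = 153, minutes = 44.08725; 153 + 44.08725/60 = 153.7347875
  W → negative
Point 2:
  Lat: 47.523′ = 0.792050°; total 15.7920500
  hemisphere S, so the sign is −
  Lon: 55.075′ = 0.917917°; total 178.9179167
  hemisphere W, so the sign is −
Point 3:
  φ: 3 + 20/60 + 1.42/3600 = 3.3337278
  N ⇒ keep positive
  λ: 60° + 7/60 + 48.4/3600 = 60 + 0.116667 + 0.013444 = 60.1301111
  E ⇒ keep positive
Point 4:
  Lat: degrees = first 2 digits = 68, minutes = 50.153; 68 + 50.153/60 = 68.8358833
  S → negative
  Longitude: split at 3 digits → 080° and 8.3227′; 80 + 8.3227/60 = 80.1387117
  W → negative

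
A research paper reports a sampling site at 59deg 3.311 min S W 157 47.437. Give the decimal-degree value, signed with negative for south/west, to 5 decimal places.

φ: 59 + 3.311/60 = 59.055183
S ⇒ negate
Longitude: 47.437′ = 0.790617°; total 157.790617
W → negative

-59.05518, -157.79062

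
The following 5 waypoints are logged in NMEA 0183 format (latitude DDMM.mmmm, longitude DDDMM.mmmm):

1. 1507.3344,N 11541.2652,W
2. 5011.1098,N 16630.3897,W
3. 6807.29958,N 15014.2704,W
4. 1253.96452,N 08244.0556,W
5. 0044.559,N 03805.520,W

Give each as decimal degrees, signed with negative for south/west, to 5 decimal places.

1. 15.12224, -115.68775
2. 50.18516, -166.50650
3. 68.12166, -150.23784
4. 12.89941, -82.73426
5. 0.74265, -38.09200

Point 1:
  φ: degrees = first 2 digits = 15, minutes = 7.3344; 15 + 7.3344/60 = 15.122240
  N ⇒ keep positive
  Lon: split at 3 digits → 115° and 41.2652′; 115 + 41.2652/60 = 115.687753
  hemisphere W, so the sign is −
Point 2:
  Lat: degrees = first 2 digits = 50, minutes = 11.1098; 50 + 11.1098/60 = 50.185163
  N → positive
  Longitude: degrees = first 3 digits = 166, minutes = 30.3897; 166 + 30.3897/60 = 166.506495
  hemisphere W, so the sign is −
Point 3:
  Latitude: split at 2 digits → 68° and 7.29958′; 68 + 7.29958/60 = 68.121660
  N → positive
  λ: split at 3 digits → 150° and 14.2704′; 150 + 14.2704/60 = 150.237840
  W → negative
Point 4:
  φ: degrees = first 2 digits = 12, minutes = 53.96452; 12 + 53.96452/60 = 12.899409
  N → positive
  Lon: degrees = first 3 digits = 82, minutes = 44.0556; 82 + 44.0556/60 = 82.734260
  hemisphere W, so the sign is −
Point 5:
  Lat: degrees = first 2 digits = 0, minutes = 44.559; 0 + 44.559/60 = 0.742650
  N ⇒ keep positive
  λ: split at 3 digits → 038° and 5.52′; 38 + 5.52/60 = 38.092000
  hemisphere W, so the sign is −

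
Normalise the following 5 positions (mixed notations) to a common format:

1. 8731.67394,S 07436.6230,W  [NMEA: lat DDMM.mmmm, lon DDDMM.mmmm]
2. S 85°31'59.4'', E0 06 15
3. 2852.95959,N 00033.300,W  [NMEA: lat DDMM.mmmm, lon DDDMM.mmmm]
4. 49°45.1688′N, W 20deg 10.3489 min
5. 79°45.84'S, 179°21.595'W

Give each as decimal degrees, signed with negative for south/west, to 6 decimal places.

Point 1:
  φ: split at 2 digits → 87° and 31.67394′; 87 + 31.67394/60 = 87.5278990
  hemisphere S, so the sign is −
  Lon: degrees = first 3 digits = 74, minutes = 36.623; 74 + 36.623/60 = 74.6103833
  hemisphere W, so the sign is −
Point 2:
  Lat: 31′ + 59.4″ = 31.99000′; 85 + 31.99000/60 = 85.5331667
  hemisphere S, so the sign is −
  Lon: 0 + 6/60 + 15/3600 = 0.1041667
  E ⇒ keep positive
Point 3:
  Lat: split at 2 digits → 28° and 52.95959′; 28 + 52.95959/60 = 28.8826598
  N → positive
  Longitude: split at 3 digits → 000° and 33.3′; 0 + 33.3/60 = 0.5550000
  hemisphere W, so the sign is −
Point 4:
  Lat: 45.1688′ = 0.752813°; total 49.7528133
  N ⇒ keep positive
  Longitude: 20 + 10.3489/60 = 20.1724817
  W ⇒ negate
Point 5:
  Latitude: 79 + 45.84/60 = 79.7640000
  S → negative
  Lon: 21.595′ = 0.359917°; total 179.3599167
  W ⇒ negate

1. -87.527899, -74.610383
2. -85.533167, 0.104167
3. 28.882660, -0.555000
4. 49.752813, -20.172482
5. -79.764000, -179.359917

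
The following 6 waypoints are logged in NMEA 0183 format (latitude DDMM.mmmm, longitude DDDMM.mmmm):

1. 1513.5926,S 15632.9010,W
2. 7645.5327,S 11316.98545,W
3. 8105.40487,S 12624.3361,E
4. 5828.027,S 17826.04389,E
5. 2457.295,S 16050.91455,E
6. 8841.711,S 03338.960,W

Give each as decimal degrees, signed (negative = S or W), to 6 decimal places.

1. -15.226543, -156.548350
2. -76.758878, -113.283091
3. -81.090081, 126.405602
4. -58.467117, 178.434065
5. -24.954917, 160.848576
6. -88.695183, -33.649333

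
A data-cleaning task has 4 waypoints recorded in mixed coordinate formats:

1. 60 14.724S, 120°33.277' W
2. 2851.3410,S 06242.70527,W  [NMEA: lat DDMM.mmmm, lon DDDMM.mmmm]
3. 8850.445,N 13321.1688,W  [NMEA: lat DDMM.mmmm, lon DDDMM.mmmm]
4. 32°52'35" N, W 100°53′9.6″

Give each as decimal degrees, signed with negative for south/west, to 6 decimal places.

1. -60.245400, -120.554617
2. -28.855683, -62.711755
3. 88.840750, -133.352813
4. 32.876389, -100.886000

Point 1:
  Latitude: 14.724′ = 0.245400°; total 60.2454000
  hemisphere S, so the sign is −
  λ: 33.277′ = 0.554617°; total 120.5546167
  hemisphere W, so the sign is −
Point 2:
  Latitude: degrees = first 2 digits = 28, minutes = 51.341; 28 + 51.341/60 = 28.8556833
  S → negative
  Longitude: split at 3 digits → 062° and 42.70527′; 62 + 42.70527/60 = 62.7117545
  W → negative
Point 3:
  Lat: degrees = first 2 digits = 88, minutes = 50.445; 88 + 50.445/60 = 88.8407500
  N ⇒ keep positive
  Lon: degrees = first 3 digits = 133, minutes = 21.1688; 133 + 21.1688/60 = 133.3528133
  W ⇒ negate
Point 4:
  Latitude: 32° + 52/60 + 35/3600 = 32 + 0.866667 + 0.009722 = 32.8763889
  N → positive
  Lon: 100 + 53/60 + 9.6/3600 = 100.8860000
  W ⇒ negate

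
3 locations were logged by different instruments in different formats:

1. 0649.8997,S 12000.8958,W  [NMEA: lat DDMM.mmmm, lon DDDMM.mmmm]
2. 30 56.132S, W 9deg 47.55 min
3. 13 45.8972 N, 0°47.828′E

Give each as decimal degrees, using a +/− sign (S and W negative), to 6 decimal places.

1. -6.831662, -120.014930
2. -30.935533, -9.792500
3. 13.764953, 0.797133

Point 1:
  Lat: split at 2 digits → 06° and 49.8997′; 6 + 49.8997/60 = 6.8316617
  hemisphere S, so the sign is −
  λ: split at 3 digits → 120° and 0.8958′; 120 + 0.8958/60 = 120.0149300
  W → negative
Point 2:
  Lat: 56.132′ = 0.935533°; total 30.9355333
  hemisphere S, so the sign is −
  Lon: 9 + 47.55/60 = 9.7925000
  W ⇒ negate
Point 3:
  Latitude: 45.8972′ = 0.764953°; total 13.7649533
  N ⇒ keep positive
  Lon: 47.828′ = 0.797133°; total 0.7971333
  E → positive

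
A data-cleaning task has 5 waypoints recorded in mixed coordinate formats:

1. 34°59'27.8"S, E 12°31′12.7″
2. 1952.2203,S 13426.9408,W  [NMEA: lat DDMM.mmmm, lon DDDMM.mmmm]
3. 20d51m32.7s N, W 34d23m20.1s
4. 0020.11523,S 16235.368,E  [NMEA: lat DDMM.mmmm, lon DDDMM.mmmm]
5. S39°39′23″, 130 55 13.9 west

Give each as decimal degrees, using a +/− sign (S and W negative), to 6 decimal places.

1. -34.991056, 12.520194
2. -19.870338, -134.449013
3. 20.859083, -34.388917
4. -0.335254, 162.589467
5. -39.656389, -130.920528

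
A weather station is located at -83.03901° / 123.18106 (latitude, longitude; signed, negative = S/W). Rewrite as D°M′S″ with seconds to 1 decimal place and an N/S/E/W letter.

83°02′20.4″ S, 123°10′51.8″ E

Latitude is negative → S; |value| = 83.039010
Latitude: whole degrees 83; 2.34060′ → 2′ and 20.436″
Lon: whole degrees 123; 10.86360′ → 10′ and 51.816″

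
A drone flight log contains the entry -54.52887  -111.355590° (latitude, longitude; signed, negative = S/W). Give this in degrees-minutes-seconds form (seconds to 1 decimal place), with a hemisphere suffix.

54°31′43.9″ S, 111°21′20.1″ W

Latitude is negative → S; |value| = 54.528870
Lat: 0.528870° → 31.73220′; 0.73220 × 60 = 43.932″
Longitude is negative → W; |value| = 111.355590
Longitude: whole degrees 111; 21.33540′ → 21′ and 20.124″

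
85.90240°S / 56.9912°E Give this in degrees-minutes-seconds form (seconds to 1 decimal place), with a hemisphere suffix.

Lat: 0.902400° → 54.14400′; 0.14400 × 60 = 8.640″
λ: 0.991200° → 59.47200′; 0.47200 × 60 = 28.320″

85°54′8.6″ S, 56°59′28.3″ E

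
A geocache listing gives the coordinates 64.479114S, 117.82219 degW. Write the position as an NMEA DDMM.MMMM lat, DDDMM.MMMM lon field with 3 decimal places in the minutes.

φ: fractional part 0.479114 → 28.74684 minutes
Longitude: 117° + 0.822190 × 60 = 117° 49.33140′

6428.747,S / 11749.331,W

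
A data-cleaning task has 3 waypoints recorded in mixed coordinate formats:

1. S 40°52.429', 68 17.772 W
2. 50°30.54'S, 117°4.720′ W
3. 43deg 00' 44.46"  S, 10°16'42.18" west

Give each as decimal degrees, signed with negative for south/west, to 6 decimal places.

1. -40.873817, -68.296200
2. -50.509000, -117.078667
3. -43.012350, -10.278383

Point 1:
  Latitude: 40 + 52.429/60 = 40.8738167
  S → negative
  Longitude: 17.772′ = 0.296200°; total 68.2962000
  W ⇒ negate
Point 2:
  φ: 30.54′ = 0.509000°; total 50.5090000
  S ⇒ negate
  Longitude: 117 + 4.72/60 = 117.0786667
  hemisphere W, so the sign is −
Point 3:
  Latitude: 43° + 0/60 + 44.46/3600 = 43 + 0.000000 + 0.012350 = 43.0123500
  hemisphere S, so the sign is −
  Longitude: 10° + 16/60 + 42.18/3600 = 10 + 0.266667 + 0.011717 = 10.2783833
  hemisphere W, so the sign is −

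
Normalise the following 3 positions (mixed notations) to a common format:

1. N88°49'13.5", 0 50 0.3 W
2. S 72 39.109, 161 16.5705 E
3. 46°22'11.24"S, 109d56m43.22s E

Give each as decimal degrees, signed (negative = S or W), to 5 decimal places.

1. 88.82042, -0.83342
2. -72.65182, 161.27618
3. -46.36979, 109.94534

Point 1:
  Latitude: 49′ + 13.5″ = 49.22500′; 88 + 49.22500/60 = 88.820417
  N → positive
  Longitude: 50′ + 0.3″ = 50.00500′; 0 + 50.00500/60 = 0.833417
  hemisphere W, so the sign is −
Point 2:
  Latitude: 72 + 39.109/60 = 72.651817
  S → negative
  Longitude: 161 + 16.5705/60 = 161.276175
  E ⇒ keep positive
Point 3:
  Latitude: 22′ + 11.24″ = 22.18733′; 46 + 22.18733/60 = 46.369789
  S ⇒ negate
  Lon: 56′ + 43.22″ = 56.72033′; 109 + 56.72033/60 = 109.945339
  E → positive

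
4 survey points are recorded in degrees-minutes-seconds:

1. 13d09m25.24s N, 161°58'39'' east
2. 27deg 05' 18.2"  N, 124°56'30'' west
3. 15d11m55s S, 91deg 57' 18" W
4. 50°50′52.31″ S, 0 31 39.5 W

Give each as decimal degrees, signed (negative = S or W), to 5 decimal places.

Point 1:
  Lat: 13° + 9/60 + 25.24/3600 = 13 + 0.150000 + 0.007011 = 13.157011
  N → positive
  λ: 161° + 58/60 + 39/3600 = 161 + 0.966667 + 0.010833 = 161.977500
  E → positive
Point 2:
  φ: 27° + 5/60 + 18.2/3600 = 27 + 0.083333 + 0.005056 = 27.088389
  N → positive
  Lon: 56′ + 30″ = 56.50000′; 124 + 56.50000/60 = 124.941667
  hemisphere W, so the sign is −
Point 3:
  φ: 15° + 11/60 + 55/3600 = 15 + 0.183333 + 0.015278 = 15.198611
  hemisphere S, so the sign is −
  Lon: 91 + 57/60 + 18/3600 = 91.955000
  hemisphere W, so the sign is −
Point 4:
  φ: 50° + 50/60 + 52.31/3600 = 50 + 0.833333 + 0.014531 = 50.847864
  S → negative
  λ: 0 + 31/60 + 39.5/3600 = 0.527639
  W ⇒ negate

1. 13.15701, 161.97750
2. 27.08839, -124.94167
3. -15.19861, -91.95500
4. -50.84786, -0.52764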